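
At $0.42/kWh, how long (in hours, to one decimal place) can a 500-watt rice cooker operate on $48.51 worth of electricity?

Energy available = $48.51 ÷ $0.42/kWh = 115.5 kWh
Hours = 115.5 kWh ÷ 0.5 kW = 231.0 h

231.0 h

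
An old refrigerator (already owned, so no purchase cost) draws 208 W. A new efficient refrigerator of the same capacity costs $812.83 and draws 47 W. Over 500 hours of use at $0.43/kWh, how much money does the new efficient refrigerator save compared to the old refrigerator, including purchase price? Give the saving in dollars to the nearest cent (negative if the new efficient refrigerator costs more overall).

old refrigerator: $0.00 + (208/1000) kW × 500 h × $0.43 = $0.00 + $44.72 = $44.72
new efficient refrigerator: $812.83 + (47/1000) kW × 500 h × $0.43 = $812.83 + $10.105 = $822.935
Saving = $44.72 − $822.935 = −$778.215 → -$778.22

-$778.22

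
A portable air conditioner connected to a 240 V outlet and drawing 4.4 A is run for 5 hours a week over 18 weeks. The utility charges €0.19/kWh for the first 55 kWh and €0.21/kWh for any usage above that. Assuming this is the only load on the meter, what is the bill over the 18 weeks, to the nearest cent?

Power = 4.4 A × 240 V = 1056 W = 1.056 kW
Runtime = 5 h/week × 18 weeks = 90 h
Energy = 1.056 kW × 90 h = 95.04 kWh
Tier 1 (0–55 kWh): 55 × €0.19 = €10.45
Above 55 kWh: 40.04 × €0.21 = €8.4084
Bill = €18.86

€18.86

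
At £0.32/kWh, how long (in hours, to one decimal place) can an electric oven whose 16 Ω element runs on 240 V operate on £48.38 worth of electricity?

42.0 h

Power = V²/R = 240²/16 = 3600 W = 3.6 kW
Energy available = £48.38 ÷ £0.32/kWh = 151.1875 kWh
Hours = 151.1875 kWh ÷ 3.6 kW = 42.0 h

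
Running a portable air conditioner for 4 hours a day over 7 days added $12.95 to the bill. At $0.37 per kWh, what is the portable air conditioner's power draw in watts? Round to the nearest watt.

1250 W

Energy = $12.95 ÷ $0.37/kWh = 35 kWh
Runtime = 4 h/day × 7 days = 28 h
Power = 35 kWh ÷ 28 h = 1.25 kW = 1250 W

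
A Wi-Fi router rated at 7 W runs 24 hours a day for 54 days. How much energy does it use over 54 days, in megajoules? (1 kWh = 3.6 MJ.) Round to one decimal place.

Runtime = 24 h × 54 = 1296 h
Energy = 0.007 kW × 1296 h = 9.072 kWh
= 9.072 × 3.6 MJ = 32.7 MJ

32.7 MJ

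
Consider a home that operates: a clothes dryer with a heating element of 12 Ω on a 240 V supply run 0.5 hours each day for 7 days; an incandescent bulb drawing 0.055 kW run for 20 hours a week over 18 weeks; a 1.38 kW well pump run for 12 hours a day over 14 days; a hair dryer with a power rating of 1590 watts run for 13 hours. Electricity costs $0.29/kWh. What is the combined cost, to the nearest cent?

clothes dryer: Power = V²/R = 240²/12 = 4800 W = 4.8 kW
clothes dryer: Runtime = 0.5 h/day × 7 days = 3.5 h
clothes dryer: 4.8 kW × 3.5 h = 16.8 kWh
incandescent bulb: Runtime = 20 h/week × 18 weeks = 360 h
incandescent bulb: 0.055 kW × 360 h = 19.8 kWh
well pump: Runtime = 12 h/day × 14 days = 168 h
well pump: 1.38 kW × 168 h = 231.84 kWh
hair dryer: 1.59 kW × 13 h = 20.67 kWh
Total energy = 289.11 kWh
Cost = 289.11 × $0.29 = $83.84

$83.84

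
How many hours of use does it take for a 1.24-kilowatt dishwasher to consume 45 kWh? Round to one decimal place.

Hours = 45 kWh ÷ 1.24 kW = 36.3 h

36.3 h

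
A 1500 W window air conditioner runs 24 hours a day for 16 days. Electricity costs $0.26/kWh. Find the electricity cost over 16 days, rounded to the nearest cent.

Runtime = 24 h × 16 = 384 h
Energy = 1.5 kW × 384 h = 576 kWh
Cost = 576 kWh × $0.26/kWh = $149.76

$149.76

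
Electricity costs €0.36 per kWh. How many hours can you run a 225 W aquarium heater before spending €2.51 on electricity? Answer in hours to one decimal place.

31.0 h

Energy available = €2.51 ÷ €0.36/kWh = 6.9722 kWh
Hours = 6.9722 kWh ÷ 0.225 kW = 31.0 h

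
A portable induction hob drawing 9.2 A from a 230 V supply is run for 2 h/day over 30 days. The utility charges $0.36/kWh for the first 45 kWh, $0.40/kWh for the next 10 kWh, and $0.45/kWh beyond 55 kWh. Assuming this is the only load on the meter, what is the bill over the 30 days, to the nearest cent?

$52.58

Power = 9.2 A × 230 V = 2116 W = 2.116 kW
Runtime = 2 h/day × 30 days = 60 h
Energy = 2.116 kW × 60 h = 126.96 kWh
Tier 1 (0–45 kWh): 45 × $0.36 = $16.2
Tier 2 (45–55 kWh): 10 × $0.40 = $4
Above 55 kWh: 71.96 × $0.45 = $32.382
Bill = $52.58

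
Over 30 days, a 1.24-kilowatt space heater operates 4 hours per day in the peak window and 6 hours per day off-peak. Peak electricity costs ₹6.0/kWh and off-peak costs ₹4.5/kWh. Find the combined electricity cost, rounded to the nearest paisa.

Peak energy = 1.24 kW × 4 h × 30 = 148.8 kWh
Off-peak energy = 1.24 kW × 6 h × 30 = 223.2 kWh
Cost = 148.8 × ₹6.0 + 223.2 × ₹4.5 = ₹892.8 + ₹1004.4 = ₹1897.20

₹1897.20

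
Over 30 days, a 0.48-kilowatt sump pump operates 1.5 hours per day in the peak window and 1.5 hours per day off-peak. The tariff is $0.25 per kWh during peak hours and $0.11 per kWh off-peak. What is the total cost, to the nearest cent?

$7.78

Peak energy = 0.48 kW × 1.5 h × 30 = 21.6 kWh
Off-peak energy = 0.48 kW × 1.5 h × 30 = 21.6 kWh
Cost = 21.6 × $0.25 + 21.6 × $0.11 = $5.4 + $2.376 = $7.78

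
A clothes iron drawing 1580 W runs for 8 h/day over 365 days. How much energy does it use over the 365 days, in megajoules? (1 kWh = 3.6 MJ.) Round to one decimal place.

16609.0 MJ

Runtime = 8 h/day × 365 days = 2920 h
Energy = 1.58 kW × 2920 h = 4613.6 kWh
= 4613.6 × 3.6 MJ = 16609.0 MJ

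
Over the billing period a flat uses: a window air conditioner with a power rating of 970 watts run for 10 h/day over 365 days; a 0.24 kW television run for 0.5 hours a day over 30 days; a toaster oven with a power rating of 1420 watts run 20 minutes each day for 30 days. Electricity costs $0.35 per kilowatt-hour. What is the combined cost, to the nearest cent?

window air conditioner: Runtime = 10 h/day × 365 days = 3650 h
window air conditioner: 0.97 kW × 3650 h = 3540.5 kWh
television: Runtime = 0.5 h/day × 30 days = 15 h
television: 0.24 kW × 15 h = 3.6 kWh
toaster oven: Runtime = 20 min × 30 = 600 min = 10 h
toaster oven: 1.42 kW × 10 h = 14.2 kWh
Total energy = 3558.3 kWh
Cost = 3558.3 × $0.35 = $1245.41

$1245.41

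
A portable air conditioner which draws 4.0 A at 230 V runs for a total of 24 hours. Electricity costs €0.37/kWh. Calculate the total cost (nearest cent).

€8.17

Power = 4.0 A × 230 V = 920 W = 0.92 kW
Energy = 0.92 kW × 24 h = 22.08 kWh
Cost = 22.08 kWh × €0.37/kWh = €8.17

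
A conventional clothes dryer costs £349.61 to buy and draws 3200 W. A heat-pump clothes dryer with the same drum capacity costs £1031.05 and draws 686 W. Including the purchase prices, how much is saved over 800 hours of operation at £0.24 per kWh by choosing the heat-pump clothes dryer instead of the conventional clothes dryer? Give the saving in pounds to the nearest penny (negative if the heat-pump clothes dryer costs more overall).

-£198.75

conventional clothes dryer: £349.61 + (3200/1000) kW × 800 h × £0.24 = £349.61 + £614.4 = £964.01
heat-pump clothes dryer: £1031.05 + (686/1000) kW × 800 h × £0.24 = £1031.05 + £131.712 = £1162.762
Saving = £964.01 − £1162.762 = −£198.752 → -£198.75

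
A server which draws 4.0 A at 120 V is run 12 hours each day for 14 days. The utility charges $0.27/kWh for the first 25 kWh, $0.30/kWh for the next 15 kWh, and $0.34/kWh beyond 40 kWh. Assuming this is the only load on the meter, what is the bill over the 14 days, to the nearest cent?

Power = 4.0 A × 120 V = 480 W = 0.48 kW
Runtime = 12 h/day × 14 days = 168 h
Energy = 0.48 kW × 168 h = 80.64 kWh
Tier 1 (0–25 kWh): 25 × $0.27 = $6.75
Tier 2 (25–40 kWh): 15 × $0.30 = $4.5
Above 40 kWh: 40.64 × $0.34 = $13.8176
Bill = $25.07

$25.07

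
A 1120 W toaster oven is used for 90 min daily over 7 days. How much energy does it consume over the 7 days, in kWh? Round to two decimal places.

11.76 kWh

Runtime = 90 min × 7 = 630 min = 10.5 h
Energy = 1.12 kW × 10.5 h = 11.76 kWh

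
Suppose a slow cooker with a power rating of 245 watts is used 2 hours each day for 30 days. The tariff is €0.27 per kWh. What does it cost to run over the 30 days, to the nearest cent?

Runtime = 2 h/day × 30 days = 60 h
Energy = 0.245 kW × 60 h = 14.7 kWh
Cost = 14.7 kWh × €0.27/kWh = €3.97

€3.97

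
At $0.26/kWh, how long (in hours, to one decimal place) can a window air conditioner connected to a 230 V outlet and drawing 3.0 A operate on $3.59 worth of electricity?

20.0 h

Power = 3.0 A × 230 V = 690 W = 0.69 kW
Energy available = $3.59 ÷ $0.26/kWh = 13.8077 kWh
Hours = 13.8077 kWh ÷ 0.69 kW = 20.0 h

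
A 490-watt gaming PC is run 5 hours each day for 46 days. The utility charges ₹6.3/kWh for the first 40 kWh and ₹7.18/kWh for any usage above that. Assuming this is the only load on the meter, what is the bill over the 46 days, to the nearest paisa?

₹773.99

Runtime = 5 h/day × 46 days = 230 h
Energy = 0.49 kW × 230 h = 112.7 kWh
Tier 1 (0–40 kWh): 40 × ₹6.3 = ₹252
Above 40 kWh: 72.7 × ₹7.18 = ₹521.986
Bill = ₹773.99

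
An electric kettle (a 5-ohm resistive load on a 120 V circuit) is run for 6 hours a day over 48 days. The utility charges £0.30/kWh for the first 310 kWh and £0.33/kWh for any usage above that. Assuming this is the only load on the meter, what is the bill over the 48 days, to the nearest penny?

£264.42

Power = V²/R = 120²/5 = 2880 W = 2.88 kW
Runtime = 6 h/day × 48 days = 288 h
Energy = 2.88 kW × 288 h = 829.44 kWh
Tier 1 (0–310 kWh): 310 × £0.30 = £93
Above 310 kWh: 519.44 × £0.33 = £171.4152
Bill = £264.42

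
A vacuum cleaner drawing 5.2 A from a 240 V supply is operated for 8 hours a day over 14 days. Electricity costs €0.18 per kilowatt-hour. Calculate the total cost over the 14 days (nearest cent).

€25.16

Power = 5.2 A × 240 V = 1248 W = 1.248 kW
Runtime = 8 h/day × 14 days = 112 h
Energy = 1.248 kW × 112 h = 139.776 kWh
Cost = 139.776 kWh × €0.18/kWh = €25.16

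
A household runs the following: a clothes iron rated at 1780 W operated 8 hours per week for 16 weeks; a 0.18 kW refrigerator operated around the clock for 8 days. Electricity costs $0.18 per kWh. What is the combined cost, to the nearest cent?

clothes iron: Runtime = 8 h/week × 16 weeks = 128 h
clothes iron: 1.78 kW × 128 h = 227.84 kWh
refrigerator: Runtime = 24 h × 8 = 192 h
refrigerator: 0.18 kW × 192 h = 34.56 kWh
Total energy = 262.4 kWh
Cost = 262.4 × $0.18 = $47.23

$47.23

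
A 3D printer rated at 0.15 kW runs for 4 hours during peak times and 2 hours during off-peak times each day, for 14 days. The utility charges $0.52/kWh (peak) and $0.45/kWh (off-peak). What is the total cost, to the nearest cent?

$6.26

Peak energy = 0.15 kW × 4 h × 14 = 8.4 kWh
Off-peak energy = 0.15 kW × 2 h × 14 = 4.2 kWh
Cost = 8.4 × $0.52 + 4.2 × $0.45 = $4.368 + $1.89 = $6.26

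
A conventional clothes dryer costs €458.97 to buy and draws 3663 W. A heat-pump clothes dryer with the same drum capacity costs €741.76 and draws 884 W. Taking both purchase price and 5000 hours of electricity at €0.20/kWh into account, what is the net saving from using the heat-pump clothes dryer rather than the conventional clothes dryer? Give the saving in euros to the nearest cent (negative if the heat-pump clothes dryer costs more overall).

conventional clothes dryer: €458.97 + (3663/1000) kW × 5000 h × €0.20 = €458.97 + €3663 = €4121.97
heat-pump clothes dryer: €741.76 + (884/1000) kW × 5000 h × €0.20 = €741.76 + €884 = €1625.76
Saving = €4121.97 − €1625.76 = €2496.21

€2496.21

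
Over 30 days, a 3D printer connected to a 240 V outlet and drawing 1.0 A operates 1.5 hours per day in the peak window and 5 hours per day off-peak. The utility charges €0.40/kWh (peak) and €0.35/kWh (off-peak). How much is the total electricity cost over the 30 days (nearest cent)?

€16.92

Power = 1.0 A × 240 V = 240 W = 0.24 kW
Peak energy = 0.24 kW × 1.5 h × 30 = 10.8 kWh
Off-peak energy = 0.24 kW × 5 h × 30 = 36 kWh
Cost = 10.8 × €0.40 + 36 × €0.35 = €4.32 + €12.6 = €16.92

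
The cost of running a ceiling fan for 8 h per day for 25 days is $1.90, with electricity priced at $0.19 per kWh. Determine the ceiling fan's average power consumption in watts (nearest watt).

Energy = $1.90 ÷ $0.19/kWh = 10 kWh
Runtime = 8 h/day × 25 days = 200 h
Power = 10 kWh ÷ 200 h = 0.05 kW = 50 W

50 W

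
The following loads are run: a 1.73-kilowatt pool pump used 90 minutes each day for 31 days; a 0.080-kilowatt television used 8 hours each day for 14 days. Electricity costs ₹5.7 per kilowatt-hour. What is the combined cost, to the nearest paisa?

pool pump: Runtime = 90 min × 31 = 2790 min = 46.5 h
pool pump: 1.73 kW × 46.5 h = 80.445 kWh
television: Runtime = 8 h/day × 14 days = 112 h
television: 0.08 kW × 112 h = 8.96 kWh
Total energy = 89.405 kWh
Cost = 89.405 × ₹5.7 = ₹509.61

₹509.61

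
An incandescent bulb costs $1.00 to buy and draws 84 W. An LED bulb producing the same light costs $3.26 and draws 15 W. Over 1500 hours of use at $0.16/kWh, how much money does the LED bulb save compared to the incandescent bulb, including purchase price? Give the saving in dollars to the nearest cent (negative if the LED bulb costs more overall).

incandescent bulb: $1.00 + (84/1000) kW × 1500 h × $0.16 = $1.00 + $20.16 = $21.16
LED bulb: $3.26 + (15/1000) kW × 1500 h × $0.16 = $3.26 + $3.6 = $6.86
Saving = $21.16 − $6.86 = $14.3

$14.30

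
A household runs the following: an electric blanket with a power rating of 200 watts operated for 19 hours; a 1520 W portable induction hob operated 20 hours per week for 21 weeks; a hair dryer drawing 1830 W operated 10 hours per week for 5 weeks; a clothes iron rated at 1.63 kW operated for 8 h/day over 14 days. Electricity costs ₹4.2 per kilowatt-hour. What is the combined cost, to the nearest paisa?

₹3848.29

electric blanket: 0.2 kW × 19 h = 3.8 kWh
portable induction hob: Runtime = 20 h/week × 21 weeks = 420 h
portable induction hob: 1.52 kW × 420 h = 638.4 kWh
hair dryer: Runtime = 10 h/week × 5 weeks = 50 h
hair dryer: 1.83 kW × 50 h = 91.5 kWh
clothes iron: Runtime = 8 h/day × 14 days = 112 h
clothes iron: 1.63 kW × 112 h = 182.56 kWh
Total energy = 916.26 kWh
Cost = 916.26 × ₹4.2 = ₹3848.29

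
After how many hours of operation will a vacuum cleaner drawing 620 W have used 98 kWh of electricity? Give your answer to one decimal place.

158.1 h

Hours = 98 kWh ÷ 0.62 kW = 158.1 h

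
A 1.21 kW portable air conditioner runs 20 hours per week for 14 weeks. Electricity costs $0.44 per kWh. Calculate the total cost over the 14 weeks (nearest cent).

Runtime = 20 h/week × 14 weeks = 280 h
Energy = 1.21 kW × 280 h = 338.8 kWh
Cost = 338.8 kWh × $0.44/kWh = $149.07

$149.07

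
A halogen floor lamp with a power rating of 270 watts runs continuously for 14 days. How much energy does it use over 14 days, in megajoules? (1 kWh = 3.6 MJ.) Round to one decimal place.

326.6 MJ

Runtime = 24 h × 14 = 336 h
Energy = 0.27 kW × 336 h = 90.72 kWh
= 90.72 × 3.6 MJ = 326.6 MJ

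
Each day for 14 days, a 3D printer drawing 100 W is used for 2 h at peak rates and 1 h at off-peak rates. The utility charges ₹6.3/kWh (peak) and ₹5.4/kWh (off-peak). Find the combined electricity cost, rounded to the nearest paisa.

₹25.20

Peak energy = 0.1 kW × 2 h × 14 = 2.8 kWh
Off-peak energy = 0.1 kW × 1 h × 14 = 1.4 kWh
Cost = 2.8 × ₹6.3 + 1.4 × ₹5.4 = ₹17.64 + ₹7.56 = ₹25.20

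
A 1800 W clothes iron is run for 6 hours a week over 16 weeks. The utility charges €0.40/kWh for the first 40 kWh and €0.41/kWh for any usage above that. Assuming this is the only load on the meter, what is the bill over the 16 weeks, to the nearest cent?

Runtime = 6 h/week × 16 weeks = 96 h
Energy = 1.8 kW × 96 h = 172.8 kWh
Tier 1 (0–40 kWh): 40 × €0.40 = €16
Above 40 kWh: 132.8 × €0.41 = €54.448
Bill = €70.45

€70.45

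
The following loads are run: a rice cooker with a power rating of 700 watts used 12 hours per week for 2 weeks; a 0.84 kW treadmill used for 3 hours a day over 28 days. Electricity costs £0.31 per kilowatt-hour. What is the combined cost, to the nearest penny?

rice cooker: Runtime = 12 h/week × 2 weeks = 24 h
rice cooker: 0.7 kW × 24 h = 16.8 kWh
treadmill: Runtime = 3 h/day × 28 days = 84 h
treadmill: 0.84 kW × 84 h = 70.56 kWh
Total energy = 87.36 kWh
Cost = 87.36 × £0.31 = £27.08

£27.08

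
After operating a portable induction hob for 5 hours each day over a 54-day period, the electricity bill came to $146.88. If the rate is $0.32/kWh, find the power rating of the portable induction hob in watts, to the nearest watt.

1700 W

Energy = $146.88 ÷ $0.32/kWh = 459 kWh
Runtime = 5 h/day × 54 days = 270 h
Power = 459 kWh ÷ 270 h = 1.7 kW = 1700 W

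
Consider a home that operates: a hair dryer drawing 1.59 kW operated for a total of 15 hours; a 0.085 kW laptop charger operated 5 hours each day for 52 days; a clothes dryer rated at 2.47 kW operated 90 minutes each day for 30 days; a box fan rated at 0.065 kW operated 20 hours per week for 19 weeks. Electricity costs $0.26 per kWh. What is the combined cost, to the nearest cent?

$47.27

hair dryer: 1.59 kW × 15 h = 23.85 kWh
laptop charger: Runtime = 5 h/day × 52 days = 260 h
laptop charger: 0.085 kW × 260 h = 22.1 kWh
clothes dryer: Runtime = 90 min × 30 = 2700 min = 45 h
clothes dryer: 2.47 kW × 45 h = 111.15 kWh
box fan: Runtime = 20 h/week × 19 weeks = 380 h
box fan: 0.065 kW × 380 h = 24.7 kWh
Total energy = 181.8 kWh
Cost = 181.8 × $0.26 = $47.27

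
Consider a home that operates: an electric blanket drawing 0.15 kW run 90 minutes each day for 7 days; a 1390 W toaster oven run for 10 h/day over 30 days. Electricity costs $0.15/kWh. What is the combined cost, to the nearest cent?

electric blanket: Runtime = 90 min × 7 = 630 min = 10.5 h
electric blanket: 0.15 kW × 10.5 h = 1.575 kWh
toaster oven: Runtime = 10 h/day × 30 days = 300 h
toaster oven: 1.39 kW × 300 h = 417 kWh
Total energy = 418.575 kWh
Cost = 418.575 × $0.15 = $62.79

$62.79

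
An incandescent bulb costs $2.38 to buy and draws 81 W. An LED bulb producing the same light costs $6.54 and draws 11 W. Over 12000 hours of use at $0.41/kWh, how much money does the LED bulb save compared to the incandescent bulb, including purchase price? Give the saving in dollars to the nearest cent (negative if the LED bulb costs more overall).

$340.24

incandescent bulb: $2.38 + (81/1000) kW × 12000 h × $0.41 = $2.38 + $398.52 = $400.9
LED bulb: $6.54 + (11/1000) kW × 12000 h × $0.41 = $6.54 + $54.12 = $60.66
Saving = $400.9 − $60.66 = $340.24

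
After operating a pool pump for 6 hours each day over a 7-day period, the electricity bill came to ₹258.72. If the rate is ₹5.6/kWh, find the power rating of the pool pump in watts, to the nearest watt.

Energy = ₹258.72 ÷ ₹5.6/kWh = 46.2 kWh
Runtime = 6 h/day × 7 days = 42 h
Power = 46.2 kWh ÷ 42 h = 1.1 kW = 1100 W

1100 W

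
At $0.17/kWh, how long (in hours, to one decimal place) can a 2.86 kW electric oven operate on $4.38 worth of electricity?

Energy available = $4.38 ÷ $0.17/kWh = 25.7647 kWh
Hours = 25.7647 kWh ÷ 2.86 kW = 9.0 h

9.0 h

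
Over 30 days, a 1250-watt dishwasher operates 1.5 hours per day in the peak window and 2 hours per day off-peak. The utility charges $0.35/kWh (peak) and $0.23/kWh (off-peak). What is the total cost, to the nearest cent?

$36.94

Peak energy = 1.25 kW × 1.5 h × 30 = 56.25 kWh
Off-peak energy = 1.25 kW × 2 h × 30 = 75 kWh
Cost = 56.25 × $0.35 + 75 × $0.23 = $19.6875 + $17.25 = $36.94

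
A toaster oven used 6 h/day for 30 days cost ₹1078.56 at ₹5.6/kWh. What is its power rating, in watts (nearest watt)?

1070 W

Energy = ₹1078.56 ÷ ₹5.6/kWh = 192.6 kWh
Runtime = 6 h/day × 30 days = 180 h
Power = 192.6 kWh ÷ 180 h = 1.07 kW = 1070 W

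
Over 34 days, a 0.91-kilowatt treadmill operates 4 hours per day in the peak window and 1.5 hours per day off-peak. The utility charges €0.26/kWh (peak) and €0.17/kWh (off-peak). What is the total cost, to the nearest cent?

Peak energy = 0.91 kW × 4 h × 34 = 123.76 kWh
Off-peak energy = 0.91 kW × 1.5 h × 34 = 46.41 kWh
Cost = 123.76 × €0.26 + 46.41 × €0.17 = €32.1776 + €7.8897 = €40.07

€40.07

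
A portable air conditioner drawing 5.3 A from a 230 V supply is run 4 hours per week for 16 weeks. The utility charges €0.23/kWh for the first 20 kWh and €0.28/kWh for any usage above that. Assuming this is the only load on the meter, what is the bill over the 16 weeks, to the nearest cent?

Power = 5.3 A × 230 V = 1219 W = 1.219 kW
Runtime = 4 h/week × 16 weeks = 64 h
Energy = 1.219 kW × 64 h = 78.016 kWh
Tier 1 (0–20 kWh): 20 × €0.23 = €4.6
Above 20 kWh: 58.016 × €0.28 = €16.24448
Bill = €20.84

€20.84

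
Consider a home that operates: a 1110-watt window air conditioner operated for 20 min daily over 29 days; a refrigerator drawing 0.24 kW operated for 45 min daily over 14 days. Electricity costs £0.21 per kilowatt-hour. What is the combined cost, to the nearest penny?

£2.78

window air conditioner: Runtime = 20 min × 29 = 580 min = 9.666666… h
window air conditioner: 1.11 kW × 9.666666… h = 10.73 kWh
refrigerator: Runtime = 45 min × 14 = 630 min = 10.5 h
refrigerator: 0.24 kW × 10.5 h = 2.52 kWh
Total energy = 13.25 kWh
Cost = 13.25 × £0.21 = £2.78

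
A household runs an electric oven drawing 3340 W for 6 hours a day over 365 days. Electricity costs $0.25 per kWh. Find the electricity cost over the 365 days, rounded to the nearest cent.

Runtime = 6 h/day × 365 days = 2190 h
Energy = 3.34 kW × 2190 h = 7314.6 kWh
Cost = 7314.6 kWh × $0.25/kWh = $1828.65

$1828.65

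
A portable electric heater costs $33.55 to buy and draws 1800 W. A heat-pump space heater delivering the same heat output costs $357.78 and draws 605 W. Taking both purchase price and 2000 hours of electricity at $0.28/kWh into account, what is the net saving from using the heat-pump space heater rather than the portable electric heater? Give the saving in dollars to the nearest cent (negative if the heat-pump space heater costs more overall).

$344.97

portable electric heater: $33.55 + (1800/1000) kW × 2000 h × $0.28 = $33.55 + $1008 = $1041.55
heat-pump space heater: $357.78 + (605/1000) kW × 2000 h × $0.28 = $357.78 + $338.8 = $696.58
Saving = $1041.55 − $696.58 = $344.97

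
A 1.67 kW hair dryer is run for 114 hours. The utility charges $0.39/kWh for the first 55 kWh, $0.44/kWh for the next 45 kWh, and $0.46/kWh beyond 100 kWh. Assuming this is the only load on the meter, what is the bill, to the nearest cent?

$82.82

Energy = 1.67 kW × 114 h = 190.38 kWh
Tier 1 (0–55 kWh): 55 × $0.39 = $21.45
Tier 2 (55–100 kWh): 45 × $0.44 = $19.8
Above 100 kWh: 90.38 × $0.46 = $41.5748
Bill = $82.82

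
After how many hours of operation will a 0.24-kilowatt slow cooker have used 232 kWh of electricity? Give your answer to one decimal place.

966.7 h

Hours = 232 kWh ÷ 0.24 kW = 966.7 h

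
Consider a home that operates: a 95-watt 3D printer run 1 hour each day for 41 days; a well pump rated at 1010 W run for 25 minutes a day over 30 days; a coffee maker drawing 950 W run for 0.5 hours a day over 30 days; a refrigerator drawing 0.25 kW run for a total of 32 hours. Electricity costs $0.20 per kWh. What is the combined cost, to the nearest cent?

3D printer: Runtime = 1 h/day × 41 days = 41 h
3D printer: 0.095 kW × 41 h = 3.895 kWh
well pump: Runtime = 25 min × 30 = 750 min = 12.5 h
well pump: 1.01 kW × 12.5 h = 12.625 kWh
coffee maker: Runtime = 0.5 h/day × 30 days = 15 h
coffee maker: 0.95 kW × 15 h = 14.25 kWh
refrigerator: 0.25 kW × 32 h = 8 kWh
Total energy = 38.77 kWh
Cost = 38.77 × $0.20 = $7.75

$7.75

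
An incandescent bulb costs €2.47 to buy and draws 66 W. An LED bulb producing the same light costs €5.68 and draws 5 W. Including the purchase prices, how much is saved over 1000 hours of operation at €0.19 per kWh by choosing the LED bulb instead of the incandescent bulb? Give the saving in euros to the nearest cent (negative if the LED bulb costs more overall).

incandescent bulb: €2.47 + (66/1000) kW × 1000 h × €0.19 = €2.47 + €12.54 = €15.01
LED bulb: €5.68 + (5/1000) kW × 1000 h × €0.19 = €5.68 + €0.95 = €6.63
Saving = €15.01 − €6.63 = €8.38

€8.38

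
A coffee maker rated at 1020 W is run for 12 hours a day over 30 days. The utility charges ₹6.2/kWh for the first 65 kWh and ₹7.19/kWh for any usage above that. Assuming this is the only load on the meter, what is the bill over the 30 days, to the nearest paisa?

Runtime = 12 h/day × 30 days = 360 h
Energy = 1.02 kW × 360 h = 367.2 kWh
Tier 1 (0–65 kWh): 65 × ₹6.2 = ₹403
Above 65 kWh: 302.2 × ₹7.19 = ₹2172.818
Bill = ₹2575.82

₹2575.82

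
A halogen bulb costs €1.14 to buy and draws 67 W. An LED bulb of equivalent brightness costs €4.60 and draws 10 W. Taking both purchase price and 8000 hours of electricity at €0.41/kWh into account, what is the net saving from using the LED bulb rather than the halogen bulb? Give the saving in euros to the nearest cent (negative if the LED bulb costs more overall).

halogen bulb: €1.14 + (67/1000) kW × 8000 h × €0.41 = €1.14 + €219.76 = €220.9
LED bulb: €4.60 + (10/1000) kW × 8000 h × €0.41 = €4.60 + €32.8 = €37.4
Saving = €220.9 − €37.4 = €183.5

€183.50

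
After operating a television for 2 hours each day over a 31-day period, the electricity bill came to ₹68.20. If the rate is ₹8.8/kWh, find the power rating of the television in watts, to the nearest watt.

125 W

Energy = ₹68.20 ÷ ₹8.8/kWh = 7.75 kWh
Runtime = 2 h/day × 31 days = 62 h
Power = 7.75 kWh ÷ 62 h = 0.125 kW = 125 W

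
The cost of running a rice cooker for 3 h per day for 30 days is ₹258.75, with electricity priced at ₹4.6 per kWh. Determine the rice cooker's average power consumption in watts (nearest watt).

625 W

Energy = ₹258.75 ÷ ₹4.6/kWh = 56.25 kWh
Runtime = 3 h/day × 30 days = 90 h
Power = 56.25 kWh ÷ 90 h = 0.625 kW = 625 W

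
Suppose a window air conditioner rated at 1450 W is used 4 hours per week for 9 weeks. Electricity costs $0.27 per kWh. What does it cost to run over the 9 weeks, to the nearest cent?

$14.09

Runtime = 4 h/week × 9 weeks = 36 h
Energy = 1.45 kW × 36 h = 52.2 kWh
Cost = 52.2 kWh × $0.27/kWh = $14.09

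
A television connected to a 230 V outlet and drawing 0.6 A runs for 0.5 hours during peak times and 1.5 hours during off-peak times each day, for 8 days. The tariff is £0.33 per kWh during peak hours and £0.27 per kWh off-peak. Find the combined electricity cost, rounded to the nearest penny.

Power = 0.6 A × 230 V = 138 W = 0.138 kW
Peak energy = 0.138 kW × 0.5 h × 8 = 0.552 kWh
Off-peak energy = 0.138 kW × 1.5 h × 8 = 1.656 kWh
Cost = 0.552 × £0.33 + 1.656 × £0.27 = £0.18216 + £0.44712 = £0.63

£0.63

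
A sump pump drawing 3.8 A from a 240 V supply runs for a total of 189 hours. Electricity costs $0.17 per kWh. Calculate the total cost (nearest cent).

Power = 3.8 A × 240 V = 912 W = 0.912 kW
Energy = 0.912 kW × 189 h = 172.368 kWh
Cost = 172.368 kWh × $0.17/kWh = $29.30

$29.30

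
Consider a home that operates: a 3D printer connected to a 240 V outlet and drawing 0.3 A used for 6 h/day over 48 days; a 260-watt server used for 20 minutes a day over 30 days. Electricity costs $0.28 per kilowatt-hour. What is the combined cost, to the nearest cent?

3D printer: Power = 0.3 A × 240 V = 72 W = 0.072 kW
3D printer: Runtime = 6 h/day × 48 days = 288 h
3D printer: 0.072 kW × 288 h = 20.736 kWh
server: Runtime = 20 min × 30 = 600 min = 10 h
server: 0.26 kW × 10 h = 2.6 kWh
Total energy = 23.336 kWh
Cost = 23.336 × $0.28 = $6.53

$6.53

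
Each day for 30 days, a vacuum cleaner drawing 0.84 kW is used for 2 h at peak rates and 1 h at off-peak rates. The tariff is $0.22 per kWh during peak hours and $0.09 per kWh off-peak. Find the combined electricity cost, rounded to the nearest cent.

Peak energy = 0.84 kW × 2 h × 30 = 50.4 kWh
Off-peak energy = 0.84 kW × 1 h × 30 = 25.2 kWh
Cost = 50.4 × $0.22 + 25.2 × $0.09 = $11.088 + $2.268 = $13.36

$13.36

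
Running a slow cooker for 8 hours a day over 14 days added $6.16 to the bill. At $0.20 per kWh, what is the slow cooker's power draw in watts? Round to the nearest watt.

Energy = $6.16 ÷ $0.20/kWh = 30.8 kWh
Runtime = 8 h/day × 14 days = 112 h
Power = 30.8 kWh ÷ 112 h = 0.275 kW = 275 W

275 W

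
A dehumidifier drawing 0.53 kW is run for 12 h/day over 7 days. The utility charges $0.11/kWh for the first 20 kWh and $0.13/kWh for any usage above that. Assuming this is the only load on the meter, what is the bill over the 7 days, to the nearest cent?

Runtime = 12 h/day × 7 days = 84 h
Energy = 0.53 kW × 84 h = 44.52 kWh
Tier 1 (0–20 kWh): 20 × $0.11 = $2.2
Above 20 kWh: 24.52 × $0.13 = $3.1876
Bill = $5.39

$5.39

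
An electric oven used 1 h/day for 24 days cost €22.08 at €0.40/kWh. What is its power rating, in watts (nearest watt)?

Energy = €22.08 ÷ €0.40/kWh = 55.2 kWh
Runtime = 1 h/day × 24 days = 24 h
Power = 55.2 kWh ÷ 24 h = 2.3 kW = 2300 W

2300 W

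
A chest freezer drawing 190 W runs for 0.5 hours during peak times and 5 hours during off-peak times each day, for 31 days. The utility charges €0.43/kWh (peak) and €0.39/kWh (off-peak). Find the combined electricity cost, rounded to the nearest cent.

Peak energy = 0.19 kW × 0.5 h × 31 = 2.945 kWh
Off-peak energy = 0.19 kW × 5 h × 31 = 29.45 kWh
Cost = 2.945 × €0.43 + 29.45 × €0.39 = €1.26635 + €11.4855 = €12.75

€12.75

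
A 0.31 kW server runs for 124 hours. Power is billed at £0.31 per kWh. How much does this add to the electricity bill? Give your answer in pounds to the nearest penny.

£11.92

Energy = 0.31 kW × 124 h = 38.44 kWh
Cost = 38.44 kWh × £0.31/kWh = £11.92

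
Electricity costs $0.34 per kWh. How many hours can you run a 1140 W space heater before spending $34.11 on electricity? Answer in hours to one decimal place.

Energy available = $34.11 ÷ $0.34/kWh = 100.3235 kWh
Hours = 100.3235 kWh ÷ 1.14 kW = 88.0 h

88.0 h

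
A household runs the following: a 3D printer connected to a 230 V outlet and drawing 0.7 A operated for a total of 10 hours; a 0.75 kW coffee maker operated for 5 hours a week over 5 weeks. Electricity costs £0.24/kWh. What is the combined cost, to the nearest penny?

3D printer: Power = 0.7 A × 230 V = 161 W = 0.161 kW
3D printer: 0.161 kW × 10 h = 1.61 kWh
coffee maker: Runtime = 5 h/week × 5 weeks = 25 h
coffee maker: 0.75 kW × 25 h = 18.75 kWh
Total energy = 20.36 kWh
Cost = 20.36 × £0.24 = £4.89

£4.89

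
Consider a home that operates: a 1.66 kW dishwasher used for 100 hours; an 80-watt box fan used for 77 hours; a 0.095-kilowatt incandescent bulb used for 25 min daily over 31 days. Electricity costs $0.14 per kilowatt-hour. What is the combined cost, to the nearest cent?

$24.27

dishwasher: 1.66 kW × 100 h = 166 kWh
box fan: 0.08 kW × 77 h = 6.16 kWh
incandescent bulb: Runtime = 25 min × 31 = 775 min = 12.916666… h
incandescent bulb: 0.095 kW × 12.916666… h = 1.227083… kWh
Total energy = 173.387083… kWh
Cost = 173.387083… × $0.14 = $24.27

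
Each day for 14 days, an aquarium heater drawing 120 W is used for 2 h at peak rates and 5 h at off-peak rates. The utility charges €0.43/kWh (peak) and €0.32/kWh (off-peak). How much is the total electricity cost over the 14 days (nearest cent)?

€4.13

Peak energy = 0.12 kW × 2 h × 14 = 3.36 kWh
Off-peak energy = 0.12 kW × 5 h × 14 = 8.4 kWh
Cost = 3.36 × €0.43 + 8.4 × €0.32 = €1.4448 + €2.688 = €4.13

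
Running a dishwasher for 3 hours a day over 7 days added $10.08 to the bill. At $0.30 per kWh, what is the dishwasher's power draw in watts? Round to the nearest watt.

Energy = $10.08 ÷ $0.30/kWh = 33.6 kWh
Runtime = 3 h/day × 7 days = 21 h
Power = 33.6 kWh ÷ 21 h = 1.6 kW = 1600 W

1600 W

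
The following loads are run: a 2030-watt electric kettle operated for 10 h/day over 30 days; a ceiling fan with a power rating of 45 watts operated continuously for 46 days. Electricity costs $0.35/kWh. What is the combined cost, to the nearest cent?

$230.54

electric kettle: Runtime = 10 h/day × 30 days = 300 h
electric kettle: 2.03 kW × 300 h = 609 kWh
ceiling fan: Runtime = 24 h × 46 = 1104 h
ceiling fan: 0.045 kW × 1104 h = 49.68 kWh
Total energy = 658.68 kWh
Cost = 658.68 × $0.35 = $230.54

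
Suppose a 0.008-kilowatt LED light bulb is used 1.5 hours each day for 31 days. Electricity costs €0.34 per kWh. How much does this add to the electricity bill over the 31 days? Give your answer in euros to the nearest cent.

€0.13

Runtime = 1.5 h/day × 31 days = 46.5 h
Energy = 0.008 kW × 46.5 h = 0.372 kWh
Cost = 0.372 kWh × €0.34/kWh = €0.13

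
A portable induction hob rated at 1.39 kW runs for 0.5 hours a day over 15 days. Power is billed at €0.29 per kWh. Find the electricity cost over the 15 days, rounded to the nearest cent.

Runtime = 0.5 h/day × 15 days = 7.5 h
Energy = 1.39 kW × 7.5 h = 10.425 kWh
Cost = 10.425 kWh × €0.29/kWh = €3.02

€3.02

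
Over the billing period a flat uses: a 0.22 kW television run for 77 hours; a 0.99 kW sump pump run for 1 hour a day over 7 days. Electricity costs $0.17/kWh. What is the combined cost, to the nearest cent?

$4.06

television: 0.22 kW × 77 h = 16.94 kWh
sump pump: Runtime = 1 h/day × 7 days = 7 h
sump pump: 0.99 kW × 7 h = 6.93 kWh
Total energy = 23.87 kWh
Cost = 23.87 × $0.17 = $4.06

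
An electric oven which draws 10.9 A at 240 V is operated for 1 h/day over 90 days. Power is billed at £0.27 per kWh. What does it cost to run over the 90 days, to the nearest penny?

Power = 10.9 A × 240 V = 2616 W = 2.616 kW
Runtime = 1 h/day × 90 days = 90 h
Energy = 2.616 kW × 90 h = 235.44 kWh
Cost = 235.44 kWh × £0.27/kWh = £63.57

£63.57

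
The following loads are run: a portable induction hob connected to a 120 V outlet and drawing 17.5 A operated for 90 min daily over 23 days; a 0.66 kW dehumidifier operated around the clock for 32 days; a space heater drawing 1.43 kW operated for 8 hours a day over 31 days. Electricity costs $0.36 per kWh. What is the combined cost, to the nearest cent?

$336.23

portable induction hob: Power = 17.5 A × 120 V = 2100 W = 2.1 kW
portable induction hob: Runtime = 90 min × 23 = 2070 min = 34.5 h
portable induction hob: 2.1 kW × 34.5 h = 72.45 kWh
dehumidifier: Runtime = 24 h × 32 = 768 h
dehumidifier: 0.66 kW × 768 h = 506.88 kWh
space heater: Runtime = 8 h/day × 31 days = 248 h
space heater: 1.43 kW × 248 h = 354.64 kWh
Total energy = 933.97 kWh
Cost = 933.97 × $0.36 = $336.23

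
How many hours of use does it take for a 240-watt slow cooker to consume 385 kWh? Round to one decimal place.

Hours = 385 kWh ÷ 0.24 kW = 1604.2 h

1604.2 h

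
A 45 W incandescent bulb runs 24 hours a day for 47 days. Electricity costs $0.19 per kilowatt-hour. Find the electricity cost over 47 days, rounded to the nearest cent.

$9.64

Runtime = 24 h × 47 = 1128 h
Energy = 0.045 kW × 1128 h = 50.76 kWh
Cost = 50.76 kWh × $0.19/kWh = $9.64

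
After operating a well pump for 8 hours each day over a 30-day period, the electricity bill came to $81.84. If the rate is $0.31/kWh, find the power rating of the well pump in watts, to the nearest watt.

Energy = $81.84 ÷ $0.31/kWh = 264 kWh
Runtime = 8 h/day × 30 days = 240 h
Power = 264 kWh ÷ 240 h = 1.1 kW = 1100 W

1100 W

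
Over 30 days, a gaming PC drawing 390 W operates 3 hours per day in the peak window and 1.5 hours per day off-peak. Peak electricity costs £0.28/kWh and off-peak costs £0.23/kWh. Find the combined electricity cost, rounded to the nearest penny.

Peak energy = 0.39 kW × 3 h × 30 = 35.1 kWh
Off-peak energy = 0.39 kW × 1.5 h × 30 = 17.55 kWh
Cost = 35.1 × £0.28 + 17.55 × £0.23 = £9.828 + £4.0365 = £13.86

£13.86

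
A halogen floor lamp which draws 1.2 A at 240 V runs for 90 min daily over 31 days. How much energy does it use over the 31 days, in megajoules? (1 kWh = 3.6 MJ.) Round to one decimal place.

48.2 MJ

Power = 1.2 A × 240 V = 288 W = 0.288 kW
Runtime = 90 min × 31 = 2790 min = 46.5 h
Energy = 0.288 kW × 46.5 h = 13.392 kWh
= 13.392 × 3.6 MJ = 48.2 MJ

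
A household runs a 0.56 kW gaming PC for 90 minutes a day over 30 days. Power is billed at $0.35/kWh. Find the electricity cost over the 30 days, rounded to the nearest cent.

$8.82

Runtime = 90 min × 30 = 2700 min = 45 h
Energy = 0.56 kW × 45 h = 25.2 kWh
Cost = 25.2 kWh × $0.35/kWh = $8.82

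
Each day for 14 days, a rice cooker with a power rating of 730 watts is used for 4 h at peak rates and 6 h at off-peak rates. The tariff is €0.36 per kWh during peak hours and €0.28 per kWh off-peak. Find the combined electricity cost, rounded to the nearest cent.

€31.89

Peak energy = 0.73 kW × 4 h × 14 = 40.88 kWh
Off-peak energy = 0.73 kW × 6 h × 14 = 61.32 kWh
Cost = 40.88 × €0.36 + 61.32 × €0.28 = €14.7168 + €17.1696 = €31.89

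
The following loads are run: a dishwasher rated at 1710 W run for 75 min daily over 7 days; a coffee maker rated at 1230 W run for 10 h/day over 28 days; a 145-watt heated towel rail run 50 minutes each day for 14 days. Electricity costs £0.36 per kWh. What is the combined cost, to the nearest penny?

£129.98

dishwasher: Runtime = 75 min × 7 = 525 min = 8.75 h
dishwasher: 1.71 kW × 8.75 h = 14.9625 kWh
coffee maker: Runtime = 10 h/day × 28 days = 280 h
coffee maker: 1.23 kW × 280 h = 344.4 kWh
heated towel rail: Runtime = 50 min × 14 = 700 min = 11.666666… h
heated towel rail: 0.145 kW × 11.666666… h = 1.691666… kWh
Total energy = 361.054166… kWh
Cost = 361.054166… × £0.36 = £129.98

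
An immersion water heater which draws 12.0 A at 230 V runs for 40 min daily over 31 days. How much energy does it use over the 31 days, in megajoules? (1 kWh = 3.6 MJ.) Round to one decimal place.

205.3 MJ

Power = 12.0 A × 230 V = 2760 W = 2.76 kW
Runtime = 40 min × 31 = 1240 min = 20.666666… h
Energy = 2.76 kW × 20.666666… h = 57.04 kWh
= 57.04 × 3.6 MJ = 205.3 MJ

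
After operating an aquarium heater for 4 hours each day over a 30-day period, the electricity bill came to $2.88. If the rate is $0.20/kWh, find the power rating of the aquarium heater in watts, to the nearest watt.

120 W

Energy = $2.88 ÷ $0.20/kWh = 14.4 kWh
Runtime = 4 h/day × 30 days = 120 h
Power = 14.4 kWh ÷ 120 h = 0.12 kW = 120 W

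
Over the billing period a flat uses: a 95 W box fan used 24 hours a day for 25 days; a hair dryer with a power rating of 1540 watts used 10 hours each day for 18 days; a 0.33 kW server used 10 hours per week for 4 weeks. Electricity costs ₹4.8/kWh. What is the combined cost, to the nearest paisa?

₹1667.52

box fan: Runtime = 24 h × 25 = 600 h
box fan: 0.095 kW × 600 h = 57 kWh
hair dryer: Runtime = 10 h/day × 18 days = 180 h
hair dryer: 1.54 kW × 180 h = 277.2 kWh
server: Runtime = 10 h/week × 4 weeks = 40 h
server: 0.33 kW × 40 h = 13.2 kWh
Total energy = 347.4 kWh
Cost = 347.4 × ₹4.8 = ₹1667.52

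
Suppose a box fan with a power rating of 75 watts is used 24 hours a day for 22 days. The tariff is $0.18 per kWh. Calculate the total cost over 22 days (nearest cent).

$7.13

Runtime = 24 h × 22 = 528 h
Energy = 0.075 kW × 528 h = 39.6 kWh
Cost = 39.6 kWh × $0.18/kWh = $7.13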